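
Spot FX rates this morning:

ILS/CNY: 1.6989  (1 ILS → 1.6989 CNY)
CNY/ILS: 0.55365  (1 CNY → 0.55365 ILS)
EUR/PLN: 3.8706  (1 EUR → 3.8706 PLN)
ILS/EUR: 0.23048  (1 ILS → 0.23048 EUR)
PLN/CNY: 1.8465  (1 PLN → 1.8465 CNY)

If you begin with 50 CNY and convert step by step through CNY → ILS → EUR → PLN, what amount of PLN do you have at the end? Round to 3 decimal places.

50 CNY × 0.55365 = 27.6825 ILS
27.6825 ILS × 0.23048 = 6.3802626 EUR
6.3802626 EUR × 3.8706 = 24.69544441956 PLN

24.695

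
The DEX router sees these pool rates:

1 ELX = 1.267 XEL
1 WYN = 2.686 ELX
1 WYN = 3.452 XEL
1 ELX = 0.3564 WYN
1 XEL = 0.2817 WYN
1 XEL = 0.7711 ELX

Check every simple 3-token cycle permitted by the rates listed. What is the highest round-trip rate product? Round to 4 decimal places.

0.9587

XEL→WYN→ELX→XEL: 0.2817 × 2.686 × 1.267 = 0.95867
XEL→ELX→WYN→XEL: 0.7711 × 0.3564 × 3.452 = 0.94868
Maximum is XEL→WYN→ELX→XEL at 0.9587; no arbitrage — every cycle loses value.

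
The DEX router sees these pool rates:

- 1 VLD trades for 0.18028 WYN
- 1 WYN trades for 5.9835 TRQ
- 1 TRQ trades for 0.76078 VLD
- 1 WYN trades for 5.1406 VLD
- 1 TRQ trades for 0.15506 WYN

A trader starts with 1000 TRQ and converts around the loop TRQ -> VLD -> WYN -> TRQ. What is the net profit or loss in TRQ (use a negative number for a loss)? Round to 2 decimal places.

-179.34

1000 TRQ × 0.76078 = 760.78 VLD
760.78 VLD × 0.18028 = 137.1534184 WYN
137.1534184 WYN × 5.9835 = 820.6574789964 TRQ
Net change: 820.6574789964 − 1000 = -179.3425210036 TRQ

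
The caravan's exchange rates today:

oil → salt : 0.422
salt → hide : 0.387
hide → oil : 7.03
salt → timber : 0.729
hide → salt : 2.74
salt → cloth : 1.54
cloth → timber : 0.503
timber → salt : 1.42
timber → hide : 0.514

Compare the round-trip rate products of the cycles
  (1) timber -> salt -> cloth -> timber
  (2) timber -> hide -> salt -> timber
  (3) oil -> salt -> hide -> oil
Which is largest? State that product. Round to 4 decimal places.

1.1481

(1) 1.42 × 1.54 × 0.503 = 1.09996
(2) 0.514 × 2.74 × 0.729 = 1.02669
(3) 0.422 × 0.387 × 7.03 = 1.14810
Highest is cycle (3) at 1.1481 (>1, arbitrage).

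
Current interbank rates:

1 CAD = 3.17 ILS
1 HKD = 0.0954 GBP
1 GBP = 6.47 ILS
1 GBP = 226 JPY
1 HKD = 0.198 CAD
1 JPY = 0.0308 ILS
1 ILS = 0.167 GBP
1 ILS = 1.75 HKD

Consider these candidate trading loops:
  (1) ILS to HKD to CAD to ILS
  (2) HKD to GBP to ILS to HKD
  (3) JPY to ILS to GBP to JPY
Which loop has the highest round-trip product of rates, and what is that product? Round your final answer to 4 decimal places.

(1) 1.75 × 0.198 × 3.17 = 1.09841
(2) 0.0954 × 6.47 × 1.75 = 1.08017
(3) 0.0308 × 0.167 × 226 = 1.16245
Highest is cycle (3) at 1.1625 (>1, arbitrage).

1.1625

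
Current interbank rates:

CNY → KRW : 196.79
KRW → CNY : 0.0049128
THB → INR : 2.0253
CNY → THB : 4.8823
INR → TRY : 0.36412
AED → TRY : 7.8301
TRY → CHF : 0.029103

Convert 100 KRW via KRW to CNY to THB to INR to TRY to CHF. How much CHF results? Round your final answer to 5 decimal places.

0.05148

100 KRW × 0.0049128 = 0.49128 CNY
0.49128 CNY × 4.8823 = 2.398576344 THB
2.398576344 THB × 2.0253 = 4.8578366695032 INR
4.8578366695032 INR × 0.36412 = 1.768835488099505184 TRY
1.768835488099505184 TRY × 0.029103 = 0.051478419210159899369952 CHF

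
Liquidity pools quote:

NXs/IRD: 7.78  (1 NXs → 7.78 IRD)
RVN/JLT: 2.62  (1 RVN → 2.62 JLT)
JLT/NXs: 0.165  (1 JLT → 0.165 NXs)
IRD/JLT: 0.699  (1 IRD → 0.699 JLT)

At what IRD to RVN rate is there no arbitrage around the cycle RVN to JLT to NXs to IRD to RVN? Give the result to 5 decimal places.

0.29733

Known legs of the cycle: 2.62 × 0.165 × 7.78 = 3.363294
For no arbitrage the full-cycle product must be 1, so the missing rate is 1 / 3.363294 ≈ 0.2973276.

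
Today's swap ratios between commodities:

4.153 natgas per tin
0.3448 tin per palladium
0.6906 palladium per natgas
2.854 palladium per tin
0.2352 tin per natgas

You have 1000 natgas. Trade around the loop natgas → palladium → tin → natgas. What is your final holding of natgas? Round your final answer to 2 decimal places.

1000 natgas × 0.6906 = 690.6 palladium
690.6 palladium × 0.3448 = 238.11888 tin
238.11888 tin × 4.153 = 988.90770864 natgas

988.91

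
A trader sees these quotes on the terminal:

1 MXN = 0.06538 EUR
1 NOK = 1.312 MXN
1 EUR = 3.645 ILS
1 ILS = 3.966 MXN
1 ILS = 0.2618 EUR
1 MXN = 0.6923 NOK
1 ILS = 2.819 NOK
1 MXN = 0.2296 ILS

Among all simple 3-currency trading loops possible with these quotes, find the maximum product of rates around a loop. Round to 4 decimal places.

MXN→EUR→ILS→MXN: 0.06538 × 3.645 × 3.966 = 0.94514
MXN→ILS→NOK→MXN: 0.2296 × 2.819 × 1.312 = 0.84918
Maximum is MXN→EUR→ILS→MXN at 0.9451; no arbitrage — every cycle loses value.

0.9451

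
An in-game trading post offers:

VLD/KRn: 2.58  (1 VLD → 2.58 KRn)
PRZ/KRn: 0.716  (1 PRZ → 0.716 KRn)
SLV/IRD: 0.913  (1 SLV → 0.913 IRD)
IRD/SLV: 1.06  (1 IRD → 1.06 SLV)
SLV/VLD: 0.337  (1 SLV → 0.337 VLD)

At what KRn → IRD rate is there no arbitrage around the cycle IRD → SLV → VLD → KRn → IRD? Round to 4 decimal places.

1.0850

Known legs of the cycle: 1.06 × 0.337 × 2.58 = 0.9216276
For no arbitrage the full-cycle product must be 1, so the missing rate is 1 / 0.9216276 ≈ 1.085037.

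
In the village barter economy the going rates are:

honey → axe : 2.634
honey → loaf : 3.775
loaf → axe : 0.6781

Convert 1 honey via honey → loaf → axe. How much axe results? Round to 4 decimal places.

1 honey × 3.775 = 3.775 loaf
3.775 loaf × 0.6781 = 2.5598275 axe

2.5598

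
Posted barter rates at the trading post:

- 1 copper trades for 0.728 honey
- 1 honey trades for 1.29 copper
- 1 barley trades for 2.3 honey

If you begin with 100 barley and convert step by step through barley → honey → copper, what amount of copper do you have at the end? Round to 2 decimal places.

100 barley × 2.3 = 230 honey
230 honey × 1.29 = 296.7 copper

296.70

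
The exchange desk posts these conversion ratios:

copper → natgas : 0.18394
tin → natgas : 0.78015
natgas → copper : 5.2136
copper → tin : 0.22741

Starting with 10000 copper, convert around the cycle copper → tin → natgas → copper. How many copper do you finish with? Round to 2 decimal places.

9249.65

10000 copper × 0.22741 = 2274.1 tin
2274.1 tin × 0.78015 = 1774.139115 natgas
1774.139115 natgas × 5.2136 = 9249.651689964 copper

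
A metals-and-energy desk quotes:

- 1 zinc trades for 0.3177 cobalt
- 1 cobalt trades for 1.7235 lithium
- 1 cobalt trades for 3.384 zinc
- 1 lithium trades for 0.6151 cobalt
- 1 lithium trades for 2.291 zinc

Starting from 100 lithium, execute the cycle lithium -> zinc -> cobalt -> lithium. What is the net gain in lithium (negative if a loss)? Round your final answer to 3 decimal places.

25.445

100 lithium × 2.291 = 229.1 zinc
229.1 zinc × 0.3177 = 72.78507 cobalt
72.78507 cobalt × 1.7235 = 125.445068145 lithium
Net change: 125.445068145 − 100 = 25.445068145 lithium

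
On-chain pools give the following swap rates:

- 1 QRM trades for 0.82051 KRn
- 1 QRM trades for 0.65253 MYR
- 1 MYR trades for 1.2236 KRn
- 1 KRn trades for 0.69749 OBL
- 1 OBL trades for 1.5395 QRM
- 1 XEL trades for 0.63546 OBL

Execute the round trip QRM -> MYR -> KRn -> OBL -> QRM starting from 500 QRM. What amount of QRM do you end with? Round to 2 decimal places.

428.67

500 QRM × 0.65253 = 326.265 MYR
326.265 MYR × 1.2236 = 399.217854 KRn
399.217854 KRn × 0.69749 = 278.45046098646 OBL
278.45046098646 OBL × 1.5395 = 428.67448468865517 QRM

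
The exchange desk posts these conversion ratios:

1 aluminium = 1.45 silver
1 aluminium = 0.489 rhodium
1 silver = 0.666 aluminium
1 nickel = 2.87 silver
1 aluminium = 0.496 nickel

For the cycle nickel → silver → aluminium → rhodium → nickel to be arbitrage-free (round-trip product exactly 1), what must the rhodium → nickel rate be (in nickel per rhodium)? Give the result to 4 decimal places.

1.0699

Known legs of the cycle: 2.87 × 0.666 × 0.489 = 0.93468438
For no arbitrage the full-cycle product must be 1, so the missing rate is 1 / 0.93468438 ≈ 1.069880.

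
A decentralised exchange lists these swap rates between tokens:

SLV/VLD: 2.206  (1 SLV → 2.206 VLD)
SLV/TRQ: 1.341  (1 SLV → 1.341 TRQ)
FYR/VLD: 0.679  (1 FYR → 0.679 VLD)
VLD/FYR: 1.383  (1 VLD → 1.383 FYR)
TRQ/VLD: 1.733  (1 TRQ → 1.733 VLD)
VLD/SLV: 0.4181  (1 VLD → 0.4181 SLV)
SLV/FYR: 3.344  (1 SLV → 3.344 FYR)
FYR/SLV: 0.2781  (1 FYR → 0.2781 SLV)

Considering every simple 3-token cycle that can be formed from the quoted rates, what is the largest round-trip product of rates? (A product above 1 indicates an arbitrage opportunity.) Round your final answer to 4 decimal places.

0.9716

SLV→TRQ→VLD→SLV: 1.341 × 1.733 × 0.4181 = 0.97164
SLV→FYR→VLD→SLV: 3.344 × 0.679 × 0.4181 = 0.94933
SLV→VLD→FYR→SLV: 2.206 × 1.383 × 0.2781 = 0.84845
Maximum is SLV→TRQ→VLD→SLV at 0.9716; no arbitrage — every cycle loses value.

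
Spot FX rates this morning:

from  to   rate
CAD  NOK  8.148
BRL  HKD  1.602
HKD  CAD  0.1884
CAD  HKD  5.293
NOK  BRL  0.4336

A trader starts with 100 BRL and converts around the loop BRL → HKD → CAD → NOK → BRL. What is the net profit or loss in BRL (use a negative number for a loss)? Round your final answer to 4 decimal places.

6.6311

100 BRL × 1.602 = 160.2 HKD
160.2 HKD × 0.1884 = 30.18168 CAD
30.18168 CAD × 8.148 = 245.92032864 NOK
245.92032864 NOK × 0.4336 = 106.631054498304 BRL
Net change: 106.631054498304 − 100 = 6.631054498304 BRL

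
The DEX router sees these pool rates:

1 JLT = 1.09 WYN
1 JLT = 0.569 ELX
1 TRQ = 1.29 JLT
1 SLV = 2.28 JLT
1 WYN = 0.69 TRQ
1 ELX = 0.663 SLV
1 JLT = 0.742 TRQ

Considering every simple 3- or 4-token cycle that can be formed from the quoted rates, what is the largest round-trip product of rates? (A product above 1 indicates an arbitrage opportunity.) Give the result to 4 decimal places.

WYN→TRQ→JLT→WYN: 0.69 × 1.29 × 1.09 = 0.97021
SLV→JLT→ELX→SLV: 2.28 × 0.569 × 0.663 = 0.86012
Maximum is WYN→TRQ→JLT→WYN at 0.9702; no arbitrage — every cycle loses value.

0.9702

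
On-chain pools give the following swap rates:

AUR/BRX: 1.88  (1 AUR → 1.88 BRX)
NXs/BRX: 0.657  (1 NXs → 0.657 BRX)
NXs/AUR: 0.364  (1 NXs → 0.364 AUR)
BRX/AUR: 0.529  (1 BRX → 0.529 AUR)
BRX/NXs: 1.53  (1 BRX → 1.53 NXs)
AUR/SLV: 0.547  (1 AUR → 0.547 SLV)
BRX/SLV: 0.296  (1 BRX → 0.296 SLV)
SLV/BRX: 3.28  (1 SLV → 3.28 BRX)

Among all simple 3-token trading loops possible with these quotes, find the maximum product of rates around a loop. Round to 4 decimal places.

NXs→AUR→BRX→NXs: 0.364 × 1.88 × 1.53 = 1.04701
SLV→BRX→AUR→SLV: 3.28 × 0.529 × 0.547 = 0.94911
Maximum is NXs→AUR→BRX→NXs at 1.0470; arbitrage exists.

1.0470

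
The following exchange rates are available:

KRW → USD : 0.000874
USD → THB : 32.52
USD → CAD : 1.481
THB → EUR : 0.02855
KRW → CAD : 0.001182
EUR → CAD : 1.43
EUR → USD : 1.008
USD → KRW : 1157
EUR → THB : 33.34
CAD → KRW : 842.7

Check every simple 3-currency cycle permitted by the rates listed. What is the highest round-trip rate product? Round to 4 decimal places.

1.0908

CAD→KRW→USD→CAD: 842.7 × 0.000874 × 1.481 = 1.09079
THB→EUR→USD→THB: 0.02855 × 1.008 × 32.52 = 0.93587
Maximum is CAD→KRW→USD→CAD at 1.0908; arbitrage exists.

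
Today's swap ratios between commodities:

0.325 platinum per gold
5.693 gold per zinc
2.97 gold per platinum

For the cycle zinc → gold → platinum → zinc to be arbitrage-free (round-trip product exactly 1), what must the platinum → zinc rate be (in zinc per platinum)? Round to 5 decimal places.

0.54047

Known legs of the cycle: 5.693 × 0.325 = 1.850225
For no arbitrage the full-cycle product must be 1, so the missing rate is 1 / 1.850225 ≈ 0.5404748.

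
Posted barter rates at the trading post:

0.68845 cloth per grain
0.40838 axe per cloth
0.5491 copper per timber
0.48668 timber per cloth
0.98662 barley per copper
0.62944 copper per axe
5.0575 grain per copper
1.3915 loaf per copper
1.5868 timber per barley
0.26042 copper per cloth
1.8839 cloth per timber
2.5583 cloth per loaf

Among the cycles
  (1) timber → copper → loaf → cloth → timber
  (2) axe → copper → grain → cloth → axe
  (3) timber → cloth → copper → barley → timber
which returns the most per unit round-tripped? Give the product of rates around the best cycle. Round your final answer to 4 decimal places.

(1) 0.5491 × 1.3915 × 2.5583 × 0.48668 = 0.95133
(2) 0.62944 × 5.0575 × 0.68845 × 0.40838 = 0.89501
(3) 1.8839 × 0.26042 × 0.98662 × 1.5868 = 0.76808
Highest is cycle (1) at 0.9513 (≤1, no arbitrage).

0.9513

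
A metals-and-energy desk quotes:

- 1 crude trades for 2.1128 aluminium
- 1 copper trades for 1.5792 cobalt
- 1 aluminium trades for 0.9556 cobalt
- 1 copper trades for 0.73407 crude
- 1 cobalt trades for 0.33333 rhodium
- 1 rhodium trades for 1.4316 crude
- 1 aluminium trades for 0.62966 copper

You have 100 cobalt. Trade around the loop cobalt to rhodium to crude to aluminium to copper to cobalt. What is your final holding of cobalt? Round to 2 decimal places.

100 cobalt × 0.33333 = 33.333 rhodium
33.333 rhodium × 1.4316 = 47.7195228 crude
47.7195228 crude × 2.1128 = 100.82180777184 aluminium
100.82180777184 aluminium × 0.62966 = 63.4834594816167744 copper
63.4834594816167744 copper × 1.5792 = 100.25307921336921013248 cobalt

100.25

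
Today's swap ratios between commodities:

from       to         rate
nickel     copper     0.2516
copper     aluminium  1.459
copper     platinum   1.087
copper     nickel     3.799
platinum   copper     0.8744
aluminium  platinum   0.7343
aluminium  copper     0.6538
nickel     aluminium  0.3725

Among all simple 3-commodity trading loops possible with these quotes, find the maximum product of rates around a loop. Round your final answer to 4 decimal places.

copper→aluminium→platinum→copper: 1.459 × 0.7343 × 0.8744 = 0.93678
nickel→aluminium→copper→nickel: 0.3725 × 0.6538 × 3.799 = 0.92521
Maximum is copper→aluminium→platinum→copper at 0.9368; no arbitrage — every cycle loses value.

0.9368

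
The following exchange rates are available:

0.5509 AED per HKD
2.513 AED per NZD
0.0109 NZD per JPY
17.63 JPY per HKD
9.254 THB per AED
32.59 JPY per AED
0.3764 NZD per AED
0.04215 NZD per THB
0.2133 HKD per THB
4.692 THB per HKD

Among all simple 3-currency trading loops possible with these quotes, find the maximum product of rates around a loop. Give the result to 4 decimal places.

HKD→AED→THB→HKD: 0.5509 × 9.254 × 0.2133 = 1.08741
THB→NZD→AED→THB: 0.04215 × 2.513 × 9.254 = 0.98021
JPY→NZD→AED→JPY: 0.0109 × 2.513 × 32.59 = 0.89270
Maximum is HKD→AED→THB→HKD at 1.0874; arbitrage exists.

1.0874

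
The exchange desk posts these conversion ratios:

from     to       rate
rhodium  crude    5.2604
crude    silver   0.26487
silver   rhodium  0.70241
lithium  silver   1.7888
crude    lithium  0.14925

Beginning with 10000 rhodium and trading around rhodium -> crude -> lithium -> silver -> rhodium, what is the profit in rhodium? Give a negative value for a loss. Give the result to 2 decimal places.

-135.26

10000 rhodium × 5.2604 = 52604 crude
52604 crude × 0.14925 = 7851.147 lithium
7851.147 lithium × 1.7888 = 14044.1317536 silver
14044.1317536 silver × 0.70241 = 9864.738585046176 rhodium
Net change: 9864.738585046176 − 10000 = -135.261414953824 rhodium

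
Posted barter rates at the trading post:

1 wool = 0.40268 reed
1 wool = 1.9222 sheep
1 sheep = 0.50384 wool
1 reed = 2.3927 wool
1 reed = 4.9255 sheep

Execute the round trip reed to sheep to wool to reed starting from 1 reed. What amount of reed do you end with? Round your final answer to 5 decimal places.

1 reed × 4.9255 = 4.9255 sheep
4.9255 sheep × 0.50384 = 2.48166392 wool
2.48166392 wool × 0.40268 = 0.9993164273056 reed

0.99932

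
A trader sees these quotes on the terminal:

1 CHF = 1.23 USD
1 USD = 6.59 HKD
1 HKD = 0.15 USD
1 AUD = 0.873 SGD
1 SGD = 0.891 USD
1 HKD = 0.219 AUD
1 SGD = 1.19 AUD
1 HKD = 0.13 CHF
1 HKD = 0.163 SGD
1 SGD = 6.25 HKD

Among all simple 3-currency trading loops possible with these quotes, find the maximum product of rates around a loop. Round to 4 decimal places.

SGD→HKD→AUD→SGD: 6.25 × 0.219 × 0.873 = 1.19492
HKD→CHF→USD→HKD: 0.13 × 1.23 × 6.59 = 1.05374
SGD→USD→HKD→SGD: 0.891 × 6.59 × 0.163 = 0.95709
Maximum is SGD→HKD→AUD→SGD at 1.1949; arbitrage exists.

1.1949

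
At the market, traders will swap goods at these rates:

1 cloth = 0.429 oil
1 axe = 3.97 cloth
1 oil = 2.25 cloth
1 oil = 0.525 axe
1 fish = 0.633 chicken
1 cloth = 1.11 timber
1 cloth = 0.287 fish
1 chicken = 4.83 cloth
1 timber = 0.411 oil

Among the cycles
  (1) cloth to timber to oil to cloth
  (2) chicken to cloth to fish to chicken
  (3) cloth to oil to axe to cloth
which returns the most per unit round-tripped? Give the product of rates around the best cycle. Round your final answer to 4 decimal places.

(1) 1.11 × 0.411 × 2.25 = 1.02647
(2) 4.83 × 0.287 × 0.633 = 0.87747
(3) 0.429 × 0.525 × 3.97 = 0.89414
Highest is cycle (1) at 1.0265 (>1, arbitrage).

1.0265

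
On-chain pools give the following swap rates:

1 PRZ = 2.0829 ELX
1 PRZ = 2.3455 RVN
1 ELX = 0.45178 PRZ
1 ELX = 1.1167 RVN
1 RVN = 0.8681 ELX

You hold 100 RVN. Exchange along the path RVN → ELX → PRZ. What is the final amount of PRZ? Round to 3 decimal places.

39.219

100 RVN × 0.8681 = 86.81 ELX
86.81 ELX × 0.45178 = 39.2190218 PRZ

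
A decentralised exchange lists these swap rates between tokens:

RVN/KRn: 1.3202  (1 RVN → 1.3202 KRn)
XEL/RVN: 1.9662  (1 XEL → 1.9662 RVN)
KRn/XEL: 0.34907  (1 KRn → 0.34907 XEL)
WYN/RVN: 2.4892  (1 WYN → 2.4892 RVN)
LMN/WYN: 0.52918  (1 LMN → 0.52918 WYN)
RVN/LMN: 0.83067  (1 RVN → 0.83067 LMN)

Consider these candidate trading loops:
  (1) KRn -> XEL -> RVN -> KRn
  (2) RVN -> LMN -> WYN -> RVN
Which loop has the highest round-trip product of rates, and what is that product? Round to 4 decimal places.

(1) 0.34907 × 1.9662 × 1.3202 = 0.90611
(2) 0.83067 × 0.52918 × 2.4892 = 1.09419
Highest is cycle (2) at 1.0942 (>1, arbitrage).

1.0942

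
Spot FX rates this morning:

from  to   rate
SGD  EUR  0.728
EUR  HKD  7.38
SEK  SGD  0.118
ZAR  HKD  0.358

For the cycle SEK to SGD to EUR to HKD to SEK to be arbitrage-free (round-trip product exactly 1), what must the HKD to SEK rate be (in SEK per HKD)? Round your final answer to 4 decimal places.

Known legs of the cycle: 0.118 × 0.728 × 7.38 = 0.63397152
For no arbitrage the full-cycle product must be 1, so the missing rate is 1 / 0.63397152 ≈ 1.577358.

1.5774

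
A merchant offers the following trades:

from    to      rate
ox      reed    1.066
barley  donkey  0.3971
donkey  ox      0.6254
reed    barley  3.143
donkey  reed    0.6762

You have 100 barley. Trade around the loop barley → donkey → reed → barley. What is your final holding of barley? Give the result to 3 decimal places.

84.396

100 barley × 0.3971 = 39.71 donkey
39.71 donkey × 0.6762 = 26.851902 reed
26.851902 reed × 3.143 = 84.395527986 barley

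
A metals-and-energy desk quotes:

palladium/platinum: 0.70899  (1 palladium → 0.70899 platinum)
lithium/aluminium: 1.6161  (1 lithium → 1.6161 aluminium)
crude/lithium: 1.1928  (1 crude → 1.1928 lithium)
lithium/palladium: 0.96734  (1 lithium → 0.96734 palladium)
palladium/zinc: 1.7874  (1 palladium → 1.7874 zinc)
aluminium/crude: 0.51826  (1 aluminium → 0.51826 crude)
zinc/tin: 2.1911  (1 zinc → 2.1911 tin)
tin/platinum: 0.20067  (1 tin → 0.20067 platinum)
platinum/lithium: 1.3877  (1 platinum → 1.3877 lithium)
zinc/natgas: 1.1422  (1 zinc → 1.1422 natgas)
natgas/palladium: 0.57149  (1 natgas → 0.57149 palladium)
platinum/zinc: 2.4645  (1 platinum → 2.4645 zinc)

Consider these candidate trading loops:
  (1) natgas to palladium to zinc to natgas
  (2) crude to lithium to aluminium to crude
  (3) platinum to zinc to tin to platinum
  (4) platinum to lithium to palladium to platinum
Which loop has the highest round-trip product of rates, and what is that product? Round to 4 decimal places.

(1) 0.57149 × 1.7874 × 1.1422 = 1.16674
(2) 1.1928 × 1.6161 × 0.51826 = 0.99904
(3) 2.4645 × 2.1911 × 0.20067 = 1.08361
(4) 1.3877 × 0.96734 × 0.70899 = 0.95173
Highest is cycle (1) at 1.1667 (>1, arbitrage).

1.1667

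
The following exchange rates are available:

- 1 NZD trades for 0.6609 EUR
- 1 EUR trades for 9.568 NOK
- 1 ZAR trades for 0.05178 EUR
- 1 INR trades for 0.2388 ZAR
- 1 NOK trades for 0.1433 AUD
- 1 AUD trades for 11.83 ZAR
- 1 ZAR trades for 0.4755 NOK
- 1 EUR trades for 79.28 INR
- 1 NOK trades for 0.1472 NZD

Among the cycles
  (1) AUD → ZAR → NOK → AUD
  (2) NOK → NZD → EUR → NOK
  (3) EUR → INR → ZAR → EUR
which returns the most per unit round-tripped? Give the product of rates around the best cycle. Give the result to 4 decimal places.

(1) 11.83 × 0.4755 × 0.1433 = 0.80609
(2) 0.1472 × 0.6609 × 9.568 = 0.93082
(3) 79.28 × 0.2388 × 0.05178 = 0.98030
Highest is cycle (3) at 0.9803 (≤1, no arbitrage).

0.9803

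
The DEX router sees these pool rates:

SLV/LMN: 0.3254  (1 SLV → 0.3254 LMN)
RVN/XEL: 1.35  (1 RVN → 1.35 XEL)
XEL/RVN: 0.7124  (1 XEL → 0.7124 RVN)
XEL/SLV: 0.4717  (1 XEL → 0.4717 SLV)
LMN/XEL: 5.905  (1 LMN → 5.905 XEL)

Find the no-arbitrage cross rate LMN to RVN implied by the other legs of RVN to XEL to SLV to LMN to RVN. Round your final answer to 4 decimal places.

Known legs of the cycle: 1.35 × 0.4717 × 0.3254 = 0.207213093
For no arbitrage the full-cycle product must be 1, so the missing rate is 1 / 0.207213093 ≈ 4.825950.

4.8259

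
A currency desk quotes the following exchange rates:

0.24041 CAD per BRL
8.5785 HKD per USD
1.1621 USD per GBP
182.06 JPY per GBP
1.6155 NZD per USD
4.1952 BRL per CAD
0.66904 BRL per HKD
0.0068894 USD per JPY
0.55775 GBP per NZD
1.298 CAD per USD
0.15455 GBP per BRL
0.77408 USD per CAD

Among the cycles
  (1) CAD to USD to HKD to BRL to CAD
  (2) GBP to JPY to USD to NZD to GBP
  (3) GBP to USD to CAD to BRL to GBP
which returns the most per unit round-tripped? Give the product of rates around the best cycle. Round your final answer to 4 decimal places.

1.1302

(1) 0.77408 × 8.5785 × 0.66904 × 0.24041 = 1.06808
(2) 182.06 × 0.0068894 × 1.6155 × 0.55775 = 1.13017
(3) 1.1621 × 1.298 × 4.1952 × 0.15455 = 0.97800
Highest is cycle (2) at 1.1302 (>1, arbitrage).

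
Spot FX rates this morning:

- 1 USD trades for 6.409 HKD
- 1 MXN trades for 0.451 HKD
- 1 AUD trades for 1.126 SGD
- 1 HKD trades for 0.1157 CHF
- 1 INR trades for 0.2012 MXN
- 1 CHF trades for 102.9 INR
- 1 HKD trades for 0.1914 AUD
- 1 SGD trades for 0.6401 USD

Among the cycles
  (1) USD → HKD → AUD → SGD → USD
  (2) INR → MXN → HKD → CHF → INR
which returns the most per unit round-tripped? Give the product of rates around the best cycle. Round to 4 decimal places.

(1) 6.409 × 0.1914 × 1.126 × 0.6401 = 0.88413
(2) 0.2012 × 0.451 × 0.1157 × 102.9 = 1.08032
Highest is cycle (2) at 1.0803 (>1, arbitrage).

1.0803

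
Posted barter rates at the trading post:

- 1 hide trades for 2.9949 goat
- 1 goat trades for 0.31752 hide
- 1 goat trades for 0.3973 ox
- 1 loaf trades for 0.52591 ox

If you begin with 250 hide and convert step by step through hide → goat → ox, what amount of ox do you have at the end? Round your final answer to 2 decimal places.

250 hide × 2.9949 = 748.725 goat
748.725 goat × 0.3973 = 297.4684425 ox

297.47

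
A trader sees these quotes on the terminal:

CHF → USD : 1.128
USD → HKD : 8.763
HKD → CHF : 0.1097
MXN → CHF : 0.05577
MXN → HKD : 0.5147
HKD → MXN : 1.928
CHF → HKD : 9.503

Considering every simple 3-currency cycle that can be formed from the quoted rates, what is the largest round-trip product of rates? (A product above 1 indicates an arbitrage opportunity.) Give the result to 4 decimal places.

HKD→CHF→USD→HKD: 0.1097 × 1.128 × 8.763 = 1.08435
MXN→CHF→HKD→MXN: 0.05577 × 9.503 × 1.928 = 1.02181
Maximum is HKD→CHF→USD→HKD at 1.0843; arbitrage exists.

1.0843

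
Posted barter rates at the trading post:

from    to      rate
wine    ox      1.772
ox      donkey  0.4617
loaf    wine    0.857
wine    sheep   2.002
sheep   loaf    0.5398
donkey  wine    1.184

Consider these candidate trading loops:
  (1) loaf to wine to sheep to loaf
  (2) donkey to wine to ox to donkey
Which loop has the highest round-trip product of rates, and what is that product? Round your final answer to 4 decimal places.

(1) 0.857 × 2.002 × 0.5398 = 0.92614
(2) 1.184 × 1.772 × 0.4617 = 0.96867
Highest is cycle (2) at 0.9687 (≤1, no arbitrage).

0.9687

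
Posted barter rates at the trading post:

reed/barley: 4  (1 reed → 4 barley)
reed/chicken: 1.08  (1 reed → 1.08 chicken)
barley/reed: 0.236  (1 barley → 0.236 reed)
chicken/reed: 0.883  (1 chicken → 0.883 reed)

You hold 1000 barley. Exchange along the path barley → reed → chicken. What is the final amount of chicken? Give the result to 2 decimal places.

1000 barley × 0.236 = 236 reed
236 reed × 1.08 = 254.88 chicken

254.88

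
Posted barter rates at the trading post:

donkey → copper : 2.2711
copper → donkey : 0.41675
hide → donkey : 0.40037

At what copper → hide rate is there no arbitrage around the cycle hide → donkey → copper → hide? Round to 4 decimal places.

Known legs of the cycle: 0.40037 × 2.2711 = 0.909280307
For no arbitrage the full-cycle product must be 1, so the missing rate is 1 / 0.909280307 ≈ 1.099771.

1.0998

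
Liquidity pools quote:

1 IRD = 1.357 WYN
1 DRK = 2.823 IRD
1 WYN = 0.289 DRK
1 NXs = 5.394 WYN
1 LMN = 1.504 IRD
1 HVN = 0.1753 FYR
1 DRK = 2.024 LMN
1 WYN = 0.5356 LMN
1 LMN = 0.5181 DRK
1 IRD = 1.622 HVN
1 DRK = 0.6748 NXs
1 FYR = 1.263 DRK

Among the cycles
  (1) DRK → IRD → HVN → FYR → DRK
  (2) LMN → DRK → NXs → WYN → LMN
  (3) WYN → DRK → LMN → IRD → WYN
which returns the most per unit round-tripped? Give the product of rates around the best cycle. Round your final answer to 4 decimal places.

1.1938

(1) 2.823 × 1.622 × 0.1753 × 1.263 = 1.01379
(2) 0.5181 × 0.6748 × 5.394 × 0.5356 = 1.01004
(3) 0.289 × 2.024 × 1.504 × 1.357 = 1.19381
Highest is cycle (3) at 1.1938 (>1, arbitrage).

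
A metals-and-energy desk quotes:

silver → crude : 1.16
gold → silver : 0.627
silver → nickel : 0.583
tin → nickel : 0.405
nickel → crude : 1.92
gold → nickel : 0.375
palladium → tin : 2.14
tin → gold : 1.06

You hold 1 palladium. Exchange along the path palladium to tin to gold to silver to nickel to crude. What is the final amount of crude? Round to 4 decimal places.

1.5921

1 palladium × 2.14 = 2.14 tin
2.14 tin × 1.06 = 2.2684 gold
2.2684 gold × 0.627 = 1.4222868 silver
1.4222868 silver × 0.583 = 0.8291932044 nickel
0.8291932044 nickel × 1.92 = 1.592050952448 crude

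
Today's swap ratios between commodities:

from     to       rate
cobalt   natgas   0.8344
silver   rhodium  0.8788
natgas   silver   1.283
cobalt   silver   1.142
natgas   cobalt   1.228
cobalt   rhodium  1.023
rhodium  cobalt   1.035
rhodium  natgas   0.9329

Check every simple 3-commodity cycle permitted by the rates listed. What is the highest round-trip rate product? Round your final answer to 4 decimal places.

rhodium→natgas→cobalt→rhodium: 0.9329 × 1.228 × 1.023 = 1.17195
rhodium→natgas→silver→rhodium: 0.9329 × 1.283 × 0.8788 = 1.05185
rhodium→cobalt→silver→rhodium: 1.035 × 1.142 × 0.8788 = 1.03872
Maximum is rhodium→natgas→cobalt→rhodium at 1.1720; arbitrage exists.

1.1720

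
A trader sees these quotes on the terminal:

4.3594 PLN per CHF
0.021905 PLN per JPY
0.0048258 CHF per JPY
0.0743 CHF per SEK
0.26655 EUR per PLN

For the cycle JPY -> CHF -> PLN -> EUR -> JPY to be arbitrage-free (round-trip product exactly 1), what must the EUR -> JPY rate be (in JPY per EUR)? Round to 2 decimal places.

Known legs of the cycle: 0.0048258 × 4.3594 × 0.26655 = 0.005607570286206
For no arbitrage the full-cycle product must be 1, so the missing rate is 1 / 0.005607570286206 ≈ 178.3304.

178.33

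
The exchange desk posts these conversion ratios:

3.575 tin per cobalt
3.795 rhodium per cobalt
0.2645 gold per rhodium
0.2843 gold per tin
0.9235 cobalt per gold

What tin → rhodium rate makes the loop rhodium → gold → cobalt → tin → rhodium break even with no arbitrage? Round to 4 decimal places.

Known legs of the cycle: 0.2645 × 0.9235 × 3.575 = 0.87325005625
For no arbitrage the full-cycle product must be 1, so the missing rate is 1 / 0.87325005625 ≈ 1.145147.

1.1451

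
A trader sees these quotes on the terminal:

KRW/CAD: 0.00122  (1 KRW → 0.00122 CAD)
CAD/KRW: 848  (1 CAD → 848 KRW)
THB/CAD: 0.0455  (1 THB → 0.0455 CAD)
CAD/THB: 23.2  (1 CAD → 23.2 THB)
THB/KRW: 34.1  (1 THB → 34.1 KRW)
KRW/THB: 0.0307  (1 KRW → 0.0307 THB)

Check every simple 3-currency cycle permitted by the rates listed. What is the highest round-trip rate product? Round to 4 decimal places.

1.1845

THB→CAD→KRW→THB: 0.0455 × 848 × 0.0307 = 1.18453
THB→KRW→CAD→THB: 34.1 × 0.00122 × 23.2 = 0.96517
Maximum is THB→CAD→KRW→THB at 1.1845; arbitrage exists.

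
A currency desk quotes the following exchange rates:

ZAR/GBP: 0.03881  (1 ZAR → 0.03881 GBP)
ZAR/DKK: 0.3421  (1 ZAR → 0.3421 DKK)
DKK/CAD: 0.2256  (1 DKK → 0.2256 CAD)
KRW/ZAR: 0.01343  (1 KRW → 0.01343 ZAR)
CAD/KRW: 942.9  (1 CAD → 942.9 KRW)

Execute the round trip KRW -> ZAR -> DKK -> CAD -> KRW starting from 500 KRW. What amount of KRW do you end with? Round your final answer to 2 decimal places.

488.66

500 KRW × 0.01343 = 6.715 ZAR
6.715 ZAR × 0.3421 = 2.2972015 DKK
2.2972015 DKK × 0.2256 = 0.5182486584 CAD
0.5182486584 CAD × 942.9 = 488.65666000536 KRW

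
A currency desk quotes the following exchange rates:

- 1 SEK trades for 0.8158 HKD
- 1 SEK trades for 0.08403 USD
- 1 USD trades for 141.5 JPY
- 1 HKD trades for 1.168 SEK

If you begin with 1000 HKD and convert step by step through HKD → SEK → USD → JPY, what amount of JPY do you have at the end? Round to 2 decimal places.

1000 HKD × 1.168 = 1168 SEK
1168 SEK × 0.08403 = 98.14704 USD
98.14704 USD × 141.5 = 13887.80616 JPY

13887.81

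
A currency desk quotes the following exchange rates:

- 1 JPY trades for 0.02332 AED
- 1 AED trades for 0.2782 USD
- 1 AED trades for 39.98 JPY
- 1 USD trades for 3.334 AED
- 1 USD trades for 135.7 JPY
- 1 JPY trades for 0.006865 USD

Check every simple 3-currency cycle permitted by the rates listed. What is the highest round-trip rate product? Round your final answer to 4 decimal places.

USD→AED→JPY→USD: 3.334 × 39.98 × 0.006865 = 0.91506
USD→JPY→AED→USD: 135.7 × 0.02332 × 0.2782 = 0.88037
Maximum is USD→AED→JPY→USD at 0.9151; no arbitrage — every cycle loses value.

0.9151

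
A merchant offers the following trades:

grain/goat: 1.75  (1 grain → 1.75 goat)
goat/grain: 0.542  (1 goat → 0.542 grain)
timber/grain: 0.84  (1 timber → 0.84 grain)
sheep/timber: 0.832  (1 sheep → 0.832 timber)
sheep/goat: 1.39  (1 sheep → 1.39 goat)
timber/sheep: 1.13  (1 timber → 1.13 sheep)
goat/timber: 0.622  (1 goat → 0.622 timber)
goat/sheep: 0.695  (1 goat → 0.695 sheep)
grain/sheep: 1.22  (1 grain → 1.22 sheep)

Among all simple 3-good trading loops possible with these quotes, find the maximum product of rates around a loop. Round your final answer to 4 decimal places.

0.9770

timber→sheep→goat→timber: 1.13 × 1.39 × 0.622 = 0.97698
sheep→goat→grain→sheep: 1.39 × 0.542 × 1.22 = 0.91912
timber→grain→goat→timber: 0.84 × 1.75 × 0.622 = 0.91434
timber→grain→sheep→timber: 0.84 × 1.22 × 0.832 = 0.85263
Maximum is timber→sheep→goat→timber at 0.9770; no arbitrage — every cycle loses value.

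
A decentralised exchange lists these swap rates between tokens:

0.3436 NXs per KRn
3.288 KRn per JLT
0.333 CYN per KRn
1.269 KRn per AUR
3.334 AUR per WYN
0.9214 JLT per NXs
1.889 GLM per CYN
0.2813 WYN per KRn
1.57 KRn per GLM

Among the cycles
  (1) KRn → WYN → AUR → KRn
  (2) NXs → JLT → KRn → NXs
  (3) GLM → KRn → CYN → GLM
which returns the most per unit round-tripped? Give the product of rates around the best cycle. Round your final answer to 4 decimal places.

1.1901

(1) 0.2813 × 3.334 × 1.269 = 1.19014
(2) 0.9214 × 3.288 × 0.3436 = 1.04096
(3) 1.57 × 0.333 × 1.889 = 0.98759
Highest is cycle (1) at 1.1901 (>1, arbitrage).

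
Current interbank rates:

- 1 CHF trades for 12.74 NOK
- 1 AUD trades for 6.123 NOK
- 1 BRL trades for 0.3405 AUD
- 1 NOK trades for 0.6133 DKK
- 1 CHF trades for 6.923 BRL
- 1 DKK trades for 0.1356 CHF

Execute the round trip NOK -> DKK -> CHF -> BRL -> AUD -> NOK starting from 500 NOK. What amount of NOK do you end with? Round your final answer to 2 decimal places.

500 NOK × 0.6133 = 306.65 DKK
306.65 DKK × 0.1356 = 41.58174 CHF
41.58174 CHF × 6.923 = 287.87038602 BRL
287.87038602 BRL × 0.3405 = 98.01986643981 AUD
98.01986643981 AUD × 6.123 = 600.17564221095663 NOK

600.18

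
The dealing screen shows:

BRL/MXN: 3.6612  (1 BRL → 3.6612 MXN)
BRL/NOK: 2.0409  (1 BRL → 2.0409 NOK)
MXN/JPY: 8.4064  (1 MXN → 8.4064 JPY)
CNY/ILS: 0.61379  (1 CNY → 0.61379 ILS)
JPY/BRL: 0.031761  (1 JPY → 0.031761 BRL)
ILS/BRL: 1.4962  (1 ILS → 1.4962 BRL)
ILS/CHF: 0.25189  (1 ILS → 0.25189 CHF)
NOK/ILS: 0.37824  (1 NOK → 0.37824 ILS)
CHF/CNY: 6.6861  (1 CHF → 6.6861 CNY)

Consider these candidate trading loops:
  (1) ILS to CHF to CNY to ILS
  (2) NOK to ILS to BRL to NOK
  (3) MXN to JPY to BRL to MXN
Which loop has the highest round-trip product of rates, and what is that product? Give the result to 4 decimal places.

(1) 0.25189 × 6.6861 × 0.61379 = 1.03372
(2) 0.37824 × 1.4962 × 2.0409 = 1.15499
(3) 8.4064 × 0.031761 × 3.6612 = 0.97752
Highest is cycle (2) at 1.1550 (>1, arbitrage).

1.1550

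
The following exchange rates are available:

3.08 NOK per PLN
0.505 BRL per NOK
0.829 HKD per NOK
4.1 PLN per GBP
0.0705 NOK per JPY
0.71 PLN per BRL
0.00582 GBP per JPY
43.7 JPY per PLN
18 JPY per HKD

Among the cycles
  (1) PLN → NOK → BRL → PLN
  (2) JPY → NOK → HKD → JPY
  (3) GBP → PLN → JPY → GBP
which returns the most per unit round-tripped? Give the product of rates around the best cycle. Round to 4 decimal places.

(1) 3.08 × 0.505 × 0.71 = 1.10433
(2) 0.0705 × 0.829 × 18 = 1.05200
(3) 4.1 × 43.7 × 0.00582 = 1.04277
Highest is cycle (1) at 1.1043 (>1, arbitrage).

1.1043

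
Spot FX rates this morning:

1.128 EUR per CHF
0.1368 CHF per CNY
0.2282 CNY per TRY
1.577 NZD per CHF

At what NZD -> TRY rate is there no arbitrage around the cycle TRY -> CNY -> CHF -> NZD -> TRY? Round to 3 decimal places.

Known legs of the cycle: 0.2282 × 0.1368 × 1.577 = 0.04923040752
For no arbitrage the full-cycle product must be 1, so the missing rate is 1 / 0.04923040752 ≈ 20.31265.

20.313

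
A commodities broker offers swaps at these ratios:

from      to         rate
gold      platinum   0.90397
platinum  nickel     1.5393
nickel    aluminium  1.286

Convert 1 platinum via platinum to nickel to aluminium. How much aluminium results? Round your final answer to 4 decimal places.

1 platinum × 1.5393 = 1.5393 nickel
1.5393 nickel × 1.286 = 1.9795398 aluminium

1.9795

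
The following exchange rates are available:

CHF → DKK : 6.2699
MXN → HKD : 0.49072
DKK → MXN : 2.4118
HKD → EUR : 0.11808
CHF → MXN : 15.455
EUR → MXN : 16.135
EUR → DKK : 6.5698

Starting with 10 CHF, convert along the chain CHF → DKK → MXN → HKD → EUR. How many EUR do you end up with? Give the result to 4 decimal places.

8.7622

10 CHF × 6.2699 = 62.699 DKK
62.699 DKK × 2.4118 = 151.2174482 MXN
151.2174482 MXN × 0.49072 = 74.205426180704 HKD
74.205426180704 HKD × 0.11808 = 8.76217672341752832 EUR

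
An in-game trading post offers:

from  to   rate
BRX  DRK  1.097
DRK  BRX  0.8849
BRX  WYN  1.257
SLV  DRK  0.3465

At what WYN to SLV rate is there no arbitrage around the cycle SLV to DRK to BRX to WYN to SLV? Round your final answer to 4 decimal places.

Known legs of the cycle: 0.3465 × 0.8849 × 1.257 = 0.38541863745
For no arbitrage the full-cycle product must be 1, so the missing rate is 1 / 0.38541863745 ≈ 2.594581.

2.5946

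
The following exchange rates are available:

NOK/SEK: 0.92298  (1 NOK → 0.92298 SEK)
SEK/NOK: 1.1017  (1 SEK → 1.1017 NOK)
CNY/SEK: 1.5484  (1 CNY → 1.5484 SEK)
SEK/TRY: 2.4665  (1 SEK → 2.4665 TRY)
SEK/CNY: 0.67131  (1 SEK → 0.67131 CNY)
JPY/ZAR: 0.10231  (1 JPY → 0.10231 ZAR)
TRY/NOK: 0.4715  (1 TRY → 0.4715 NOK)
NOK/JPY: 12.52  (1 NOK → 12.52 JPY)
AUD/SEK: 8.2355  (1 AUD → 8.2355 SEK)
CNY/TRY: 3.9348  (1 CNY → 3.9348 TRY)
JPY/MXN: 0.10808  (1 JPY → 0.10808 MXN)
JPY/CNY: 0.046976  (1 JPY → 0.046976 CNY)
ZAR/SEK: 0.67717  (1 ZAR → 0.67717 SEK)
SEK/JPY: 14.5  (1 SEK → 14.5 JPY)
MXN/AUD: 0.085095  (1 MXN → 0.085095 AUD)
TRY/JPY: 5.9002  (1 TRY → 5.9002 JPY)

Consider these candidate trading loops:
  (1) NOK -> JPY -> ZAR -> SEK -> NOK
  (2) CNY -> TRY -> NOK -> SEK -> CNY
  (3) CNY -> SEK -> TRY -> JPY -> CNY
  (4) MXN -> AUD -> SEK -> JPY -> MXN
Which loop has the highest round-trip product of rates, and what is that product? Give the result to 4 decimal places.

1.1495

(1) 12.52 × 0.10231 × 0.67717 × 1.1017 = 0.95562
(2) 3.9348 × 0.4715 × 0.92298 × 0.67131 = 1.14953
(3) 1.5484 × 2.4665 × 5.9002 × 0.046976 = 1.05854
(4) 0.085095 × 8.2355 × 14.5 × 0.10808 = 1.09827
Highest is cycle (2) at 1.1495 (>1, arbitrage).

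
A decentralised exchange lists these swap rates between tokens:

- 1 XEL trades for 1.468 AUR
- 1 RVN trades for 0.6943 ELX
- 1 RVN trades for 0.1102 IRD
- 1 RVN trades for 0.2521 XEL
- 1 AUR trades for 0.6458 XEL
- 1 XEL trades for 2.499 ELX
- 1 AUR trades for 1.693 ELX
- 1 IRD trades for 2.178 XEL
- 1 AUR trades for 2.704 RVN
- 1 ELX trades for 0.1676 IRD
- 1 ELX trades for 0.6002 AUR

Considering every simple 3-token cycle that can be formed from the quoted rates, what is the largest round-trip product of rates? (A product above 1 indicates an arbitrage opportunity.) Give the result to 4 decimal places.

RVN→ELX→AUR→RVN: 0.6943 × 0.6002 × 2.704 = 1.12681
RVN→XEL→AUR→RVN: 0.2521 × 1.468 × 2.704 = 1.00070
XEL→ELX→AUR→XEL: 2.499 × 0.6002 × 0.6458 = 0.96864
XEL→ELX→IRD→XEL: 2.499 × 0.1676 × 2.178 = 0.91222
Maximum is RVN→ELX→AUR→RVN at 1.1268; arbitrage exists.

1.1268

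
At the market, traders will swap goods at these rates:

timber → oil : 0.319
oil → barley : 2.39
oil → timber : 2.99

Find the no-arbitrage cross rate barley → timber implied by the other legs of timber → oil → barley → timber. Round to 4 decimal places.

1.3116

Known legs of the cycle: 0.319 × 2.39 = 0.76241
For no arbitrage the full-cycle product must be 1, so the missing rate is 1 / 0.76241 ≈ 1.311630.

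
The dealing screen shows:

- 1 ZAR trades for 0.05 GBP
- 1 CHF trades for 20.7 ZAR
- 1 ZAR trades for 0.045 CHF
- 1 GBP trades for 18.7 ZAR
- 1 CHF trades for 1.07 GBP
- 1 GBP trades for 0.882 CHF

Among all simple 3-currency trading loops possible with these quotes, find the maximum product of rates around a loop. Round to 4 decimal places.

GBP→CHF→ZAR→GBP: 0.882 × 20.7 × 0.05 = 0.91287
GBP→ZAR→CHF→GBP: 18.7 × 0.045 × 1.07 = 0.90041
Maximum is GBP→CHF→ZAR→GBP at 0.9129; no arbitrage — every cycle loses value.

0.9129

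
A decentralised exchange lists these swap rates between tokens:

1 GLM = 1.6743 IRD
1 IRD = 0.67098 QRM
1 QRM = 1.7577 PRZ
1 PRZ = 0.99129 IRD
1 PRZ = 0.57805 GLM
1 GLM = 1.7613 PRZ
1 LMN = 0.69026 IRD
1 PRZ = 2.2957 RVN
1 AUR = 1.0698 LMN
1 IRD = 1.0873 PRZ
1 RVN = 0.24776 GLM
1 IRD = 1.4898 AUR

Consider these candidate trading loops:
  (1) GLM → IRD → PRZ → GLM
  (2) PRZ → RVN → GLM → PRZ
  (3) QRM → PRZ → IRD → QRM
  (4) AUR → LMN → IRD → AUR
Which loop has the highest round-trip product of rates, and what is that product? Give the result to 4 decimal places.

(1) 1.6743 × 1.0873 × 0.57805 = 1.05232
(2) 2.2957 × 0.24776 × 1.7613 = 1.00180
(3) 1.7577 × 0.99129 × 0.67098 = 1.16911
(4) 1.0698 × 0.69026 × 1.4898 = 1.10013
Highest is cycle (3) at 1.1691 (>1, arbitrage).

1.1691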